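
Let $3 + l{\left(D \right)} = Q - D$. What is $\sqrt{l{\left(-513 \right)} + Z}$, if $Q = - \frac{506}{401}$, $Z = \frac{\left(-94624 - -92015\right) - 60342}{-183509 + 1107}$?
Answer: $\frac{\sqrt{2723558876952290718}}{73143202} \approx 22.563$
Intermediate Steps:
$Z = \frac{62951}{182402}$ ($Z = \frac{\left(-94624 + 92015\right) - 60342}{-182402} = \left(-2609 - 60342\right) \left(- \frac{1}{182402}\right) = \left(-62951\right) \left(- \frac{1}{182402}\right) = \frac{62951}{182402} \approx 0.34512$)
$Q = - \frac{506}{401}$ ($Q = \left(-506\right) \frac{1}{401} = - \frac{506}{401} \approx -1.2618$)
$l{\left(D \right)} = - \frac{1709}{401} - D$ ($l{\left(D \right)} = -3 - \left(\frac{506}{401} + D\right) = - \frac{1709}{401} - D$)
$\sqrt{l{\left(-513 \right)} + Z} = \sqrt{\left(- \frac{1709}{401} - -513\right) + \frac{62951}{182402}} = \sqrt{\left(- \frac{1709}{401} + 513\right) + \frac{62951}{182402}} = \sqrt{\frac{204004}{401} + \frac{62951}{182402}} = \sqrt{\frac{37235980959}{73143202}} = \frac{\sqrt{2723558876952290718}}{73143202}$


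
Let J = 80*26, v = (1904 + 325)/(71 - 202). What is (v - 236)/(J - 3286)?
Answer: 33145/157986 ≈ 0.20980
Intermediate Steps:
v = -2229/131 (v = 2229/(-131) = 2229*(-1/131) = -2229/131 ≈ -17.015)
J = 2080
(v - 236)/(J - 3286) = (-2229/131 - 236)/(2080 - 3286) = -33145/131/(-1206) = -33145/131*(-1/1206) = 33145/157986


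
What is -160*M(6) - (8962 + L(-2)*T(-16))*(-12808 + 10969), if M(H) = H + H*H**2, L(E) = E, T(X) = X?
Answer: 16504446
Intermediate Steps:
M(H) = H + H**3
-160*M(6) - (8962 + L(-2)*T(-16))*(-12808 + 10969) = -160*(6 + 6**3) - (8962 - 2*(-16))*(-12808 + 10969) = -160*(6 + 216) - (8962 + 32)*(-1839) = -160*222 - 8994*(-1839) = -35520 - 1*(-16539966) = -35520 + 16539966 = 16504446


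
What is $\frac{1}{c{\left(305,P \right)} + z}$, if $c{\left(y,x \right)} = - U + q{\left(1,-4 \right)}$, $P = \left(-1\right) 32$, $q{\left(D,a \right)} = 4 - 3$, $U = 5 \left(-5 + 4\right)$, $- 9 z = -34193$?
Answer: $\frac{9}{34247} \approx 0.0002628$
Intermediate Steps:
$z = \frac{34193}{9}$ ($z = \left(- \frac{1}{9}\right) \left(-34193\right) = \frac{34193}{9} \approx 3799.2$)
$U = -5$ ($U = 5 \left(-1\right) = -5$)
$q{\left(D,a \right)} = 1$ ($q{\left(D,a \right)} = 4 - 3 = 1$)
$P = -32$
$c{\left(y,x \right)} = 6$ ($c{\left(y,x \right)} = \left(-1\right) \left(-5\right) + 1 = 5 + 1 = 6$)
$\frac{1}{c{\left(305,P \right)} + z} = \frac{1}{6 + \frac{34193}{9}} = \frac{1}{\frac{34247}{9}} = \frac{9}{34247}$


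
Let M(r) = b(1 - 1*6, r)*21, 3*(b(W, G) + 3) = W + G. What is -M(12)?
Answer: 14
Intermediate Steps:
b(W, G) = -3 + G/3 + W/3 (b(W, G) = -3 + (W + G)/3 = -3 + (G + W)/3 = -3 + (G/3 + W/3) = -3 + G/3 + W/3)
M(r) = -98 + 7*r (M(r) = (-3 + r/3 + (1 - 1*6)/3)*21 = (-3 + r/3 + (1 - 6)/3)*21 = (-3 + r/3 + (⅓)*(-5))*21 = (-3 + r/3 - 5/3)*21 = (-14/3 + r/3)*21 = -98 + 7*r)
-M(12) = -(-98 + 7*12) = -(-98 + 84) = -1*(-14) = 14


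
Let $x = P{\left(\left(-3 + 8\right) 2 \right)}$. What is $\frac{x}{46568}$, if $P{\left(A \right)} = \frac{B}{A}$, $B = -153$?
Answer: $- \frac{153}{465680} \approx -0.00032855$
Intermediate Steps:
$P{\left(A \right)} = - \frac{153}{A}$
$x = - \frac{153}{10}$ ($x = - \frac{153}{\left(-3 + 8\right) 2} = - \frac{153}{5 \cdot 2} = - \frac{153}{10} \approx -15.3$)
$\frac{x}{46568} = - \frac{153}{10 \cdot 46568} = \left(- \frac{153}{10}\right) \frac{1}{46568} = - \frac{153}{465680}$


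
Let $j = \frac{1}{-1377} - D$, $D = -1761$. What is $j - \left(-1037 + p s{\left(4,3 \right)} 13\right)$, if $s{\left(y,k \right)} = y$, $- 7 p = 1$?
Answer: $\frac{27041519}{9639} \approx 2805.4$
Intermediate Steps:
$p = - \frac{1}{7}$ ($p = \left(- \frac{1}{7}\right) 1 = - \frac{1}{7} \approx -0.14286$)
$j = \frac{2424896}{1377}$ ($j = \frac{1}{-1377} - -1761 = - \frac{1}{1377} + 1761 = \frac{2424896}{1377} \approx 1761.0$)
$j - \left(-1037 + p s{\left(4,3 \right)} 13\right) = \frac{2424896}{1377} + \left(1037 - \left(- \frac{1}{7}\right) 4 \cdot 13\right) = \frac{2424896}{1377} + \left(1037 - \left(- \frac{4}{7}\right) 13\right) = \frac{2424896}{1377} + \left(1037 - - \frac{52}{7}\right) = \frac{2424896}{1377} + \left(1037 + \frac{52}{7}\right) = \frac{2424896}{1377} + \frac{7311}{7} = \frac{27041519}{9639}$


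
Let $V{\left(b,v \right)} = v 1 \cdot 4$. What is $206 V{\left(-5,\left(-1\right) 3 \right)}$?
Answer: $-2472$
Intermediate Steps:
$V{\left(b,v \right)} = 4 v$ ($V{\left(b,v \right)} = v 4 = 4 v$)
$206 V{\left(-5,\left(-1\right) 3 \right)} = 206 \cdot 4 \left(\left(-1\right) 3\right) = 206 \cdot 4 \left(-3\right) = 206 \left(-12\right) = -2472$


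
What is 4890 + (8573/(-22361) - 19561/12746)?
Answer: 1393168391361/285013306 ≈ 4888.1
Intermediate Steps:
4890 + (8573/(-22361) - 19561/12746) = 4890 + (8573*(-1/22361) - 19561*1/12746) = 4890 + (-8573/22361 - 19561/12746) = 4890 - 546674979/285013306 = 1393168391361/285013306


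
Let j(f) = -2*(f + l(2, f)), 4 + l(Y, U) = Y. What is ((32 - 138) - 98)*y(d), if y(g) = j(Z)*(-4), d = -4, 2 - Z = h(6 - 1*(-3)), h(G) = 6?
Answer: 9792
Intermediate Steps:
Z = -4 (Z = 2 - 1*6 = 2 - 6 = -4)
l(Y, U) = -4 + Y
j(f) = 4 - 2*f (j(f) = -2*(f + (-4 + 2)) = -2*(f - 2) = -2*(-2 + f) = 4 - 2*f)
y(g) = -48 (y(g) = (4 - 2*(-4))*(-4) = (4 + 8)*(-4) = 12*(-4) = -48)
((32 - 138) - 98)*y(d) = ((32 - 138) - 98)*(-48) = (-106 - 98)*(-48) = -204*(-48) = 9792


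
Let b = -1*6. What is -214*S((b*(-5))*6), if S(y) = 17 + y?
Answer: -42158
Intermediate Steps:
b = -6
-214*S((b*(-5))*6) = -214*(17 - 6*(-5)*6) = -214*(17 + 30*6) = -214*(17 + 180) = -214*197 = -42158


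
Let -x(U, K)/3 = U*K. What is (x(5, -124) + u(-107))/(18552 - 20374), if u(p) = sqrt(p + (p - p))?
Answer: -930/911 - I*sqrt(107)/1822 ≈ -1.0209 - 0.0056773*I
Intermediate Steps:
x(U, K) = -3*K*U (x(U, K) = -3*U*K = -3*K*U)
u(p) = sqrt(p) (u(p) = sqrt(p + 0) = sqrt(p))
(x(5, -124) + u(-107))/(18552 - 20374) = (-3*(-124)*5 + sqrt(-107))/(18552 - 20374) = (1860 + I*sqrt(107))/(-1822) = (1860 + I*sqrt(107))*(-1/1822) = -930/911 - I*sqrt(107)/1822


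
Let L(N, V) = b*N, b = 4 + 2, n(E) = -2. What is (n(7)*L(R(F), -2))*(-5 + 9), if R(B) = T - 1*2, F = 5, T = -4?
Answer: 288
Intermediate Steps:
b = 6
R(B) = -6 (R(B) = -4 - 1*2 = -4 - 2 = -6)
L(N, V) = 6*N
(n(7)*L(R(F), -2))*(-5 + 9) = (-12*(-6))*(-5 + 9) = -2*(-36)*4 = 72*4 = 288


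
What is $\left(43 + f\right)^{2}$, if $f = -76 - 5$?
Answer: $1444$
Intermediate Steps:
$f = -81$ ($f = -76 - 5 = -81$)
$\left(43 + f\right)^{2} = \left(43 - 81\right)^{2} = \left(-38\right)^{2} = 1444$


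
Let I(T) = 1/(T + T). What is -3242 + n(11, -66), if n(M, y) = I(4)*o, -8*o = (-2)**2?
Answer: -51873/16 ≈ -3242.1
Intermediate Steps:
o = -1/2 (o = -1/8*(-2)**2 = -1/8*4 = -1/2 ≈ -0.50000)
I(T) = 1/(2*T)
n(M, y) = -1/16 (n(M, y) = ((1/2)/4)*(-1/2) = ((1/2)*(1/4))*(-1/2) = (1/8)*(-1/2) = -1/16)
-3242 + n(11, -66) = -3242 - 1/16 = -51873/16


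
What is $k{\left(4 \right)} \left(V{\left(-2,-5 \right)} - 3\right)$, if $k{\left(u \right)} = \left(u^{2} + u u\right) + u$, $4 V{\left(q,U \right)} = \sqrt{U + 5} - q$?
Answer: $-90$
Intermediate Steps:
$V{\left(q,U \right)} = - \frac{q}{4} + \frac{\sqrt{5 + U}}{4}$ ($V{\left(q,U \right)} = \frac{\sqrt{U + 5} - q}{4} = \frac{\sqrt{5 + U} - q}{4} = - \frac{q}{4} + \frac{\sqrt{5 + U}}{4}$)
$k{\left(u \right)} = u + 2 u^{2}$ ($k{\left(u \right)} = \left(u^{2} + u^{2}\right) + u = 2 u^{2} + u = u + 2 u^{2}$)
$k{\left(4 \right)} \left(V{\left(-2,-5 \right)} - 3\right) = 4 \left(1 + 2 \cdot 4\right) \left(\left(\left(- \frac{1}{4}\right) \left(-2\right) + \frac{\sqrt{5 - 5}}{4}\right) - 3\right) = 4 \left(1 + 8\right) \left(\left(\frac{1}{2} + \frac{\sqrt{0}}{4}\right) - 3\right) = 4 \cdot 9 \left(\left(\frac{1}{2} + \frac{1}{4} \cdot 0\right) - 3\right) = 36 \left(\left(\frac{1}{2} + 0\right) - 3\right) = 36 \left(\frac{1}{2} - 3\right) = 36 \left(- \frac{5}{2}\right) = -90$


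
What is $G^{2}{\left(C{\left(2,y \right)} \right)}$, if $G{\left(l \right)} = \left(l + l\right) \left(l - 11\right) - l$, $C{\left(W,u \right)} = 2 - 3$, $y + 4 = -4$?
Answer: $625$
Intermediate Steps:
$y = -8$ ($y = -4 - 4 = -8$)
$C{\left(W,u \right)} = -1$
$G{\left(l \right)} = - l + 2 l \left(-11 + l\right)$ ($G{\left(l \right)} = 2 l \left(-11 + l\right) - l = - l + 2 l \left(-11 + l\right)$)
$G^{2}{\left(C{\left(2,y \right)} \right)} = \left(- (-23 + 2 \left(-1\right))\right)^{2} = \left(- (-23 - 2)\right)^{2} = \left(\left(-1\right) \left(-25\right)\right)^{2} = 25^{2} = 625$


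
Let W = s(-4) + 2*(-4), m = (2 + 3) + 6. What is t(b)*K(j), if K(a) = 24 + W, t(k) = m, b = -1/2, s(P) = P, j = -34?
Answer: 132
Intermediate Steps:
b = -½ (b = -1*½ = -½ ≈ -0.50000)
m = 11 (m = 5 + 6 = 11)
t(k) = 11
W = -12 (W = -4 + 2*(-4) = -4 - 8 = -12)
K(a) = 12 (K(a) = 24 - 12 = 12)
t(b)*K(j) = 11*12 = 132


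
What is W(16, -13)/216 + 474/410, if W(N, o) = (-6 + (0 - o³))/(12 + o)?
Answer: -397963/44280 ≈ -8.9874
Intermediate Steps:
W(N, o) = (-6 - o³)/(12 + o)
W(16, -13)/216 + 474/410 = ((-6 - 1*(-13)³)/(12 - 13))/216 + 474/410 = ((-6 - 1*(-2197))/(-1))*(1/216) + 474*(1/410) = -(-6 + 2197)*(1/216) + 237/205 = -1*2191*(1/216) + 237/205 = -2191*1/216 + 237/205 = -2191/216 + 237/205 = -397963/44280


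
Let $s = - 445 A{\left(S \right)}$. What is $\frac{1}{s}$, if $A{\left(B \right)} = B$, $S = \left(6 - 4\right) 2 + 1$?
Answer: $- \frac{1}{2225} \approx -0.00044944$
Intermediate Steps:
$S = 5$ ($S = 2 \cdot 2 + 1 = 4 + 1 = 5$)
$s = -2225$ ($s = \left(-445\right) 5 = -2225$)
$\frac{1}{s} = \frac{1}{-2225} = - \frac{1}{2225}$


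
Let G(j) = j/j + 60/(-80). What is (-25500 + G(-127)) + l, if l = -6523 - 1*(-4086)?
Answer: -111747/4 ≈ -27937.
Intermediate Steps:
G(j) = ¼ (G(j) = 1 + 60*(-1/80) = 1 - ¾ = ¼)
l = -2437 (l = -6523 + 4086 = -2437)
(-25500 + G(-127)) + l = (-25500 + ¼) - 2437 = -101999/4 - 2437 = -111747/4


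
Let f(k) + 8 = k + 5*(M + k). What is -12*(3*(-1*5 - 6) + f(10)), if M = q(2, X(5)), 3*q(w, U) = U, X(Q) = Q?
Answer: -328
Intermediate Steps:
q(w, U) = U/3
M = 5/3 (M = (1/3)*5 = 5/3 ≈ 1.6667)
f(k) = 1/3 + 6*k (f(k) = -8 + (k + 5*(5/3 + k)) = -8 + (k + (25/3 + 5*k)) = -8 + (25/3 + 6*k) = 1/3 + 6*k)
-12*(3*(-1*5 - 6) + f(10)) = -12*(3*(-1*5 - 6) + (1/3 + 6*10)) = -12*(3*(-5 - 6) + (1/3 + 60)) = -12*(3*(-11) + 181/3) = -12*(-33 + 181/3) = -12*82/3 = -328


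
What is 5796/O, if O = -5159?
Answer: -828/737 ≈ -1.1235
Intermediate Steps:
5796/O = 5796/(-5159) = 5796*(-1/5159) = -828/737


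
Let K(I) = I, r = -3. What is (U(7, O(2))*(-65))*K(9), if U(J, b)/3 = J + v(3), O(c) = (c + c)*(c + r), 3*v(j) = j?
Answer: -14040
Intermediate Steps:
v(j) = j/3
O(c) = 2*c*(-3 + c) (O(c) = (c + c)*(c - 3) = (2*c)*(-3 + c) = 2*c*(-3 + c))
U(J, b) = 3 + 3*J (U(J, b) = 3*(J + (1/3)*3) = 3*(J + 1) = 3*(1 + J) = 3 + 3*J)
(U(7, O(2))*(-65))*K(9) = ((3 + 3*7)*(-65))*9 = ((3 + 21)*(-65))*9 = (24*(-65))*9 = -1560*9 = -14040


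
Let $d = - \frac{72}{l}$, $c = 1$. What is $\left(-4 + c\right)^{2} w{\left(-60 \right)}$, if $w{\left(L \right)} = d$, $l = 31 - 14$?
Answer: $- \frac{648}{17} \approx -38.118$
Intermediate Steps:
$l = 17$
$d = - \frac{72}{17} \approx -4.2353$
$w{\left(L \right)} = - \frac{72}{17}$
$\left(-4 + c\right)^{2} w{\left(-60 \right)} = \left(-4 + 1\right)^{2} \left(- \frac{72}{17}\right) = \left(-3\right)^{2} \left(- \frac{72}{17}\right) = 9 \left(- \frac{72}{17}\right) = - \frac{648}{17}$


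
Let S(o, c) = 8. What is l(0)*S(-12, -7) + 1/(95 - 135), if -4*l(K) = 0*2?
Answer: -1/40 ≈ -0.025000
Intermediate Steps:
l(K) = 0 (l(K) = -0*2 = -¼*0 = 0)
l(0)*S(-12, -7) + 1/(95 - 135) = 0*8 + 1/(95 - 135) = 0 + 1/(-40) = 0 - 1/40 = -1/40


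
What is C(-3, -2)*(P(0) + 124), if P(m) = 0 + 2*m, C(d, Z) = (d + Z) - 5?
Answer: -1240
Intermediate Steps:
C(d, Z) = -5 + Z + d (C(d, Z) = (Z + d) - 5 = -5 + Z + d)
P(m) = 2*m
C(-3, -2)*(P(0) + 124) = (-5 - 2 - 3)*(2*0 + 124) = -10*(0 + 124) = -10*124 = -1240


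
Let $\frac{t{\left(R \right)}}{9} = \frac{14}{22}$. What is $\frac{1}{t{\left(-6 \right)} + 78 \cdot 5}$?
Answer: $\frac{11}{4353} \approx 0.002527$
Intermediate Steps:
$t{\left(R \right)} = \frac{63}{11}$ ($t{\left(R \right)} = 9 \cdot \frac{14}{22} = 9 \cdot 14 \cdot \frac{1}{22} = 9 \cdot \frac{7}{11} = \frac{63}{11}$)
$\frac{1}{t{\left(-6 \right)} + 78 \cdot 5} = \frac{1}{\frac{63}{11} + 78 \cdot 5} = \frac{1}{\frac{63}{11} + 390} = \frac{1}{\frac{4353}{11}} = \frac{11}{4353}$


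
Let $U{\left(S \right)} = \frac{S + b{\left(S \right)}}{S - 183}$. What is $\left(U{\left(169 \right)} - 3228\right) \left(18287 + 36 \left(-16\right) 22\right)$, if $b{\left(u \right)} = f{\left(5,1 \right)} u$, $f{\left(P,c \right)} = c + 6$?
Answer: $- \frac{130672280}{7} \approx -1.8667 \cdot 10^{7}$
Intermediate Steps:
$f{\left(P,c \right)} = 6 + c$
$b{\left(u \right)} = 7 u$ ($b{\left(u \right)} = \left(6 + 1\right) u = 7 u$)
$U{\left(S \right)} = \frac{8 S}{-183 + S}$ ($U{\left(S \right)} = \frac{S + 7 S}{S - 183} = \frac{8 S}{-183 + S}$)
$\left(U{\left(169 \right)} - 3228\right) \left(18287 + 36 \left(-16\right) 22\right) = \left(8 \cdot 169 \frac{1}{-183 + 169} - 3228\right) \left(18287 + 36 \left(-16\right) 22\right) = \left(8 \cdot 169 \frac{1}{-14} - 3228\right) \left(18287 - 12672\right) = \left(8 \cdot 169 \left(- \frac{1}{14}\right) - 3228\right) \left(18287 - 12672\right) = \left(- \frac{676}{7} - 3228\right) 5615 = \left(- \frac{23272}{7}\right) 5615 = - \frac{130672280}{7}$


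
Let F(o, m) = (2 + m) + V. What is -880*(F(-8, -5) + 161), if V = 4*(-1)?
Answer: -135520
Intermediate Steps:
V = -4
F(o, m) = -2 + m (F(o, m) = (2 + m) - 4 = -2 + m)
-880*(F(-8, -5) + 161) = -880*((-2 - 5) + 161) = -880*(-7 + 161) = -880*154 = -20*6776 = -135520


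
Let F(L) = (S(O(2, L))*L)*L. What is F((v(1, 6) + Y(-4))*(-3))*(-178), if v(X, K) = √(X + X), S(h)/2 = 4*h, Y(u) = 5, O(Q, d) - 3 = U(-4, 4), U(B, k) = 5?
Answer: -2768256 - 1025280*√2 ≈ -4.2182e+6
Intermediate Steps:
O(Q, d) = 8 (O(Q, d) = 3 + 5 = 8)
S(h) = 8*h (S(h) = 2*(4*h) = 8*h)
v(X, K) = √2*√X (v(X, K) = √(2*X) = √2*√X)
F(L) = 64*L² (F(L) = ((8*8)*L)*L = (64*L)*L = 64*L²)
F((v(1, 6) + Y(-4))*(-3))*(-178) = (64*((√2*√1 + 5)*(-3))²)*(-178) = (64*((√2*1 + 5)*(-3))²)*(-178) = (64*((√2 + 5)*(-3))²)*(-178) = (64*((5 + √2)*(-3))²)*(-178) = (64*(-15 - 3*√2)²)*(-178) = -11392*(-15 - 3*√2)²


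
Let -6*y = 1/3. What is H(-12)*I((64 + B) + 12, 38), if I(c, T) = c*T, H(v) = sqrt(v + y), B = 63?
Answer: 2641*I*sqrt(434)/3 ≈ 18340.0*I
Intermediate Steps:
y = -1/18 (y = -1/6/3 = -1/6*1/3 = -1/18 ≈ -0.055556)
H(v) = sqrt(-1/18 + v) (H(v) = sqrt(v - 1/18) = sqrt(-1/18 + v))
I(c, T) = T*c
H(-12)*I((64 + B) + 12, 38) = (sqrt(-2 + 36*(-12))/6)*(38*((64 + 63) + 12)) = (sqrt(-2 - 432)/6)*(38*(127 + 12)) = (sqrt(-434)/6)*(38*139) = ((I*sqrt(434))/6)*5282 = (I*sqrt(434)/6)*5282 = 2641*I*sqrt(434)/3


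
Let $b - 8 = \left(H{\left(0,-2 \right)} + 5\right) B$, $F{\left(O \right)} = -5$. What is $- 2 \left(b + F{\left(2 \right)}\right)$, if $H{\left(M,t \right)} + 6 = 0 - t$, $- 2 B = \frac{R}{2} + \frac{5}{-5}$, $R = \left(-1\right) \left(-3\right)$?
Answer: $- \frac{11}{2} \approx -5.5$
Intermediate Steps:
$R = 3$
$B = - \frac{1}{4}$ ($B = - \frac{\frac{3}{2} + \frac{5}{-5}}{2} = - \frac{3 \cdot \frac{1}{2} + 5 \left(- \frac{1}{5}\right)}{2} = - \frac{\frac{3}{2} - 1}{2} = \left(- \frac{1}{2}\right) \frac{1}{2} = - \frac{1}{4} \approx -0.25$)
$H{\left(M,t \right)} = -6 - t$ ($H{\left(M,t \right)} = -6 + \left(0 - t\right) = -6 - t$)
$b = \frac{31}{4}$ ($b = 8 + \left(\left(-6 - -2\right) + 5\right) \left(- \frac{1}{4}\right) = 8 + \left(\left(-6 + 2\right) + 5\right) \left(- \frac{1}{4}\right) = 8 + \left(-4 + 5\right) \left(- \frac{1}{4}\right) = 8 + 1 \left(- \frac{1}{4}\right) = 8 - \frac{1}{4} = \frac{31}{4} \approx 7.75$)
$- 2 \left(b + F{\left(2 \right)}\right) = - 2 \left(\frac{31}{4} - 5\right) = \left(-2\right) \frac{11}{4} = - \frac{11}{2}$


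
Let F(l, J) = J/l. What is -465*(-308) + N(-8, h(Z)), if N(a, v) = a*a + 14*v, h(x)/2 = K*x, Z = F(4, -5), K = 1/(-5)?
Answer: 143291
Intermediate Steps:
K = -⅕ ≈ -0.20000
Z = -5/4 ≈ -1.2500
h(x) = -2*x/5 (h(x) = 2*(-x/5) = -2*x/5)
N(a, v) = a² + 14*v
-465*(-308) + N(-8, h(Z)) = -465*(-308) + ((-8)² + 14*(-⅖*(-5/4))) = 143220 + (64 + 14*(½)) = 143220 + (64 + 7) = 143220 + 71 = 143291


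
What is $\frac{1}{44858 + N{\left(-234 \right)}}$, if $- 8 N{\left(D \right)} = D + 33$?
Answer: $\frac{8}{359065} \approx 2.228 \cdot 10^{-5}$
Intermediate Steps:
$N{\left(D \right)} = - \frac{33}{8} - \frac{D}{8}$ ($N{\left(D \right)} = - \frac{D + 33}{8} = - \frac{33 + D}{8} = - \frac{33}{8} - \frac{D}{8}$)
$\frac{1}{44858 + N{\left(-234 \right)}} = \frac{1}{44858 - - \frac{201}{8}} = \frac{1}{44858 + \left(- \frac{33}{8} + \frac{117}{4}\right)} = \frac{1}{44858 + \frac{201}{8}} = \frac{1}{\frac{359065}{8}} = \frac{8}{359065}$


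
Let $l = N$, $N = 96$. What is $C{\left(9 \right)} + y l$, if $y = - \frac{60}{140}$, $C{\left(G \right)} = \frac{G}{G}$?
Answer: $- \frac{281}{7} \approx -40.143$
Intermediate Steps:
$C{\left(G \right)} = 1$
$l = 96$
$y = - \frac{3}{7}$ ($y = \left(-60\right) \frac{1}{140} = - \frac{3}{7} \approx -0.42857$)
$C{\left(9 \right)} + y l = 1 - \frac{288}{7} = - \frac{281}{7}$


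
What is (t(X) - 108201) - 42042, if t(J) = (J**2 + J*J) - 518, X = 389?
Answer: 151881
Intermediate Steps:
t(J) = -518 + 2*J**2 (t(J) = (J**2 + J**2) - 518 = 2*J**2 - 518 = -518 + 2*J**2)
(t(X) - 108201) - 42042 = ((-518 + 2*389**2) - 108201) - 42042 = ((-518 + 2*151321) - 108201) - 42042 = ((-518 + 302642) - 108201) - 42042 = (302124 - 108201) - 42042 = 193923 - 42042 = 151881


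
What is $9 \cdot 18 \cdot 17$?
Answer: $2754$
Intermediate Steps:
$9 \cdot 18 \cdot 17 = 162 \cdot 17 = 2754$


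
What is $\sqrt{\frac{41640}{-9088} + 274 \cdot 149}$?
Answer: $\frac{\sqrt{3292492301}}{284} \approx 202.04$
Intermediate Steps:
$\sqrt{\frac{41640}{-9088} + 274 \cdot 149} = \sqrt{41640 \left(- \frac{1}{9088}\right) + 40826} = \sqrt{- \frac{5205}{1136} + 40826} = \sqrt{\frac{46373131}{1136}} = \frac{\sqrt{3292492301}}{284}$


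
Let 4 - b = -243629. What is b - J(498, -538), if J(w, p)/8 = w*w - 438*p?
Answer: -3625551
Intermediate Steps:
b = 243633 (b = 4 - 1*(-243629) = 4 + 243629 = 243633)
J(w, p) = -3504*p + 8*w² (J(w, p) = 8*(w*w - 438*p) = 8*(w² - 438*p) = -3504*p + 8*w²)
b - J(498, -538) = 243633 - (-3504*(-538) + 8*498²) = 243633 - (1885152 + 8*248004) = 243633 - (1885152 + 1984032) = 243633 - 1*3869184 = 243633 - 3869184 = -3625551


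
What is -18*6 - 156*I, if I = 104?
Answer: -16332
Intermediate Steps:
-18*6 - 156*I = -18*6 - 156*104 = -108 - 16224 = -16332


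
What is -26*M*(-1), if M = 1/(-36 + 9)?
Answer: -26/27 ≈ -0.96296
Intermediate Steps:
M = -1/27 (M = 1/(-27) = -1/27 ≈ -0.037037)
-26*M*(-1) = -26*(-1/27)*(-1) = (26/27)*(-1) = -26/27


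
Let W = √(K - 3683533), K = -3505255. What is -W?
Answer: -2*I*√1797197 ≈ -2681.2*I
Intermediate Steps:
W = 2*I*√1797197 (W = √(-3505255 - 3683533) = √(-7188788) = 2*I*√1797197 ≈ 2681.2*I)
-W = -2*I*√1797197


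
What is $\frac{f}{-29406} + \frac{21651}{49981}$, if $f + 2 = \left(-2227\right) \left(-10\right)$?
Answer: $- \frac{238153801}{734870643} \approx -0.32408$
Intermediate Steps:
$f = 22268$ ($f = -2 - -22270 = -2 + 22270 = 22268$)
$\frac{f}{-29406} + \frac{21651}{49981} = \frac{22268}{-29406} + \frac{21651}{49981} = 22268 \left(- \frac{1}{29406}\right) + 21651 \cdot \frac{1}{49981} = - \frac{11134}{14703} + \frac{21651}{49981} = - \frac{238153801}{734870643}$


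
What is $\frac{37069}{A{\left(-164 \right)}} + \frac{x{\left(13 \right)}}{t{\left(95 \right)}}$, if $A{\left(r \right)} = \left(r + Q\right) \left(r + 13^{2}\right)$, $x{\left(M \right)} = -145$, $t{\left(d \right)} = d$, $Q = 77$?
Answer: $- \frac{716926}{8265} \approx -86.742$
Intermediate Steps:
$A{\left(r \right)} = \left(77 + r\right) \left(169 + r\right)$ ($A{\left(r \right)} = \left(r + 77\right) \left(r + 13^{2}\right) = \left(77 + r\right) \left(r + 169\right) = \left(77 + r\right) \left(169 + r\right)$)
$\frac{37069}{A{\left(-164 \right)}} + \frac{x{\left(13 \right)}}{t{\left(95 \right)}} = \frac{37069}{13013 + \left(-164\right)^{2} + 246 \left(-164\right)} - \frac{145}{95} = \frac{37069}{13013 + 26896 - 40344} - \frac{29}{19} = \frac{37069}{-435} - \frac{29}{19} = 37069 \left(- \frac{1}{435}\right) - \frac{29}{19} = - \frac{37069}{435} - \frac{29}{19} = - \frac{716926}{8265}$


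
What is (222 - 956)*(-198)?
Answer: 145332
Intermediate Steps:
(222 - 956)*(-198) = -734*(-198) = 145332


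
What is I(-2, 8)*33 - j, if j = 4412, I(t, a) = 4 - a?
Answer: -4544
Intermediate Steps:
I(-2, 8)*33 - j = (4 - 1*8)*33 - 1*4412 = (4 - 8)*33 - 4412 = -4*33 - 4412 = -132 - 4412 = -4544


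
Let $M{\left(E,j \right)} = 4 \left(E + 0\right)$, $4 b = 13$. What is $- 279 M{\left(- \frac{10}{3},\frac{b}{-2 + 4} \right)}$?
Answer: $3720$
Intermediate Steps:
$b = \frac{13}{4}$ ($b = \frac{1}{4} \cdot 13 = \frac{13}{4} \approx 3.25$)
$M{\left(E,j \right)} = 4 E$
$- 279 M{\left(- \frac{10}{3},\frac{b}{-2 + 4} \right)} = - 279 \cdot 4 \left(- \frac{10}{3}\right) = \left(-279\right) \left(- \frac{40}{3}\right) = 3720$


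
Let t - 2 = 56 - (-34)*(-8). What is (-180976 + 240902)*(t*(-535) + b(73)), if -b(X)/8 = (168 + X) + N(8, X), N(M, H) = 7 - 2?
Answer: 6742993372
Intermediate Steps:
t = -214 (t = 2 + (56 - (-34)*(-8)) = 2 + (56 - 1*272) = 2 + (56 - 272) = 2 - 216 = -214)
N(M, H) = 5
b(X) = -1384 - 8*X (b(X) = -8*((168 + X) + 5) = -8*(173 + X) = -1384 - 8*X)
(-180976 + 240902)*(t*(-535) + b(73)) = (-180976 + 240902)*(-214*(-535) + (-1384 - 8*73)) = 59926*(114490 + (-1384 - 584)) = 59926*(114490 - 1968) = 59926*112522 = 6742993372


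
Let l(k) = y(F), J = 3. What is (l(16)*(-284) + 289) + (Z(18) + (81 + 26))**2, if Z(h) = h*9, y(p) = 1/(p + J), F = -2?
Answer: 72366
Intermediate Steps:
y(p) = 1/(3 + p) (y(p) = 1/(p + 3) = 1/(3 + p))
Z(h) = 9*h
l(k) = 1 (l(k) = 1/(3 - 2) = 1/1 = 1)
(l(16)*(-284) + 289) + (Z(18) + (81 + 26))**2 = (1*(-284) + 289) + (9*18 + (81 + 26))**2 = (-284 + 289) + (162 + 107)**2 = 5 + 269**2 = 5 + 72361 = 72366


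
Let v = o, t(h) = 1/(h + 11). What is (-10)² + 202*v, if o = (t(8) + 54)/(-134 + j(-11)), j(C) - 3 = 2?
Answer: 37646/2451 ≈ 15.359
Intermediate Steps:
t(h) = 1/(11 + h)
j(C) = 5 (j(C) = 3 + 2 = 5)
o = -1027/2451 (o = (1/(11 + 8) + 54)/(-134 + 5) = (1/19 + 54)/(-129) = (1/19 + 54)*(-1/129) = (1027/19)*(-1/129) = -1027/2451 ≈ -0.41901)
v = -1027/2451 ≈ -0.41901
(-10)² + 202*v = (-10)² + 202*(-1027/2451) = 100 - 207454/2451 = 37646/2451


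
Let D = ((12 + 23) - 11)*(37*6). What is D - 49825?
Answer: -44497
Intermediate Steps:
D = 5328 (D = (35 - 11)*222 = 24*222 = 5328)
D - 49825 = 5328 - 49825 = -44497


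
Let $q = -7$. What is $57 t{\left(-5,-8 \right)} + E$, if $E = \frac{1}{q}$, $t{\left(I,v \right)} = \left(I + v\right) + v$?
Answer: $- \frac{8380}{7} \approx -1197.1$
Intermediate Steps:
$t{\left(I,v \right)} = I + 2 v$
$E = - \frac{1}{7}$ ($E = \frac{1}{-7} = - \frac{1}{7} \approx -0.14286$)
$57 t{\left(-5,-8 \right)} + E = 57 \left(-5 + 2 \left(-8\right)\right) - \frac{1}{7} = 57 \left(-5 - 16\right) - \frac{1}{7} = 57 \left(-21\right) - \frac{1}{7} = -1197 - \frac{1}{7} = - \frac{8380}{7}$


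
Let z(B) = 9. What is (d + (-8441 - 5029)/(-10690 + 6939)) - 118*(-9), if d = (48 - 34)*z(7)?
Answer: 4469658/3751 ≈ 1191.6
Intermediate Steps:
d = 126 (d = (48 - 34)*9 = 14*9 = 126)
(d + (-8441 - 5029)/(-10690 + 6939)) - 118*(-9) = (126 + (-8441 - 5029)/(-10690 + 6939)) - 118*(-9) = (126 - 13470/(-3751)) + 1062 = (126 - 13470*(-1/3751)) + 1062 = (126 + 13470/3751) + 1062 = 486096/3751 + 1062 = 4469658/3751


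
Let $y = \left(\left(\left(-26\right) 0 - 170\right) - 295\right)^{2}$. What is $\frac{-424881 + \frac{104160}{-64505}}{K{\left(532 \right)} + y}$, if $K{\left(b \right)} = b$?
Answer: $- \frac{783058659}{399483151} \approx -1.9602$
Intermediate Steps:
$y = 216225$ ($y = \left(\left(0 - 170\right) - 295\right)^{2} = \left(-170 - 295\right)^{2} = \left(-465\right)^{2} = 216225$)
$\frac{-424881 + \frac{104160}{-64505}}{K{\left(532 \right)} + y} = \frac{-424881 + \frac{104160}{-64505}}{532 + 216225} = \frac{-424881 + 104160 \left(- \frac{1}{64505}\right)}{216757} = \left(-424881 - \frac{2976}{1843}\right) \frac{1}{216757} = \left(- \frac{783058659}{1843}\right) \frac{1}{216757} = - \frac{783058659}{399483151}$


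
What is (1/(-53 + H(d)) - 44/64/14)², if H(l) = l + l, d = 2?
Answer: 11881/2458624 ≈ 0.0048324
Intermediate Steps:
H(l) = 2*l
(1/(-53 + H(d)) - 44/64/14)² = (1/(-53 + 2*2) - 44/64/14)² = (1/(-53 + 4) - 44*1/64*(1/14))² = (1/(-49) - 11/16*1/14)² = (-1/49 - 11/224)² = (-109/1568)² = 11881/2458624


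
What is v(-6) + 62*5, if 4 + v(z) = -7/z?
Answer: 1843/6 ≈ 307.17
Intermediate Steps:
v(z) = -4 - 7/z
v(-6) + 62*5 = (-4 - 7/(-6)) + 62*5 = (-4 - 7*(-⅙)) + 310 = (-4 + 7/6) + 310 = -17/6 + 310 = 1843/6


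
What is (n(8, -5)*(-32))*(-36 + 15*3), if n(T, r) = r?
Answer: 1440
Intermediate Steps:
(n(8, -5)*(-32))*(-36 + 15*3) = (-5*(-32))*(-36 + 15*3) = 160*(-36 + 45) = 160*9 = 1440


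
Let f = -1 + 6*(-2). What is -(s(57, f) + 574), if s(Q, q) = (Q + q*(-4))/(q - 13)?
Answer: -14815/26 ≈ -569.81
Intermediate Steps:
f = -13 (f = -1 - 12 = -13)
s(Q, q) = (Q - 4*q)/(-13 + q)
-(s(57, f) + 574) = -((57 - 4*(-13))/(-13 - 13) + 574) = -((57 + 52)/(-26) + 574) = -(-1/26*109 + 574) = -(-109/26 + 574) = -1*14815/26 = -14815/26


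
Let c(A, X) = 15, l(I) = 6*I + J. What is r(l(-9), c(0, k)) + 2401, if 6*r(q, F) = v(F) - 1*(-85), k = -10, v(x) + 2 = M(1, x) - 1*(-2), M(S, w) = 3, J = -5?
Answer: 7247/3 ≈ 2415.7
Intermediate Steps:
l(I) = -5 + 6*I (l(I) = 6*I - 5 = -5 + 6*I)
v(x) = 3 (v(x) = -2 + (3 - 1*(-2)) = -2 + (3 + 2) = -2 + 5 = 3)
r(q, F) = 44/3 (r(q, F) = (3 - 1*(-85))/6 = (3 + 85)/6 = (1/6)*88 = 44/3)
r(l(-9), c(0, k)) + 2401 = 44/3 + 2401 = 7247/3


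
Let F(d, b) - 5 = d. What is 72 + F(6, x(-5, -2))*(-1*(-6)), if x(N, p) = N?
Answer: 138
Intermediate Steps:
F(d, b) = 5 + d
72 + F(6, x(-5, -2))*(-1*(-6)) = 72 + (5 + 6)*(-1*(-6)) = 72 + 11*6 = 72 + 66 = 138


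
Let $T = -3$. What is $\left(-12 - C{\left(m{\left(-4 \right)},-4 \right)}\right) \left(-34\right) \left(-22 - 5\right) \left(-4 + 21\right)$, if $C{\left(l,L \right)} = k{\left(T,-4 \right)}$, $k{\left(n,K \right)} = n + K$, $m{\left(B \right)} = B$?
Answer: $-78030$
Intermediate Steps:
$k{\left(n,K \right)} = K + n$
$C{\left(l,L \right)} = -7$ ($C{\left(l,L \right)} = -4 - 3 = -7$)
$\left(-12 - C{\left(m{\left(-4 \right)},-4 \right)}\right) \left(-34\right) \left(-22 - 5\right) \left(-4 + 21\right) = \left(-12 - -7\right) \left(-34\right) \left(-22 - 5\right) \left(-4 + 21\right) = \left(-12 + 7\right) \left(-34\right) \left(\left(-27\right) 17\right) = \left(-5\right) \left(-34\right) \left(-459\right) = 170 \left(-459\right) = -78030$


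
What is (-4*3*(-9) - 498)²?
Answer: 152100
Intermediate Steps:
(-4*3*(-9) - 498)² = (-12*(-9) - 498)² = (108 - 498)² = (-390)² = 152100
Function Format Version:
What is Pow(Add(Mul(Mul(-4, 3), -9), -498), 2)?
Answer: 152100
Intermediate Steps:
Pow(Add(Mul(Mul(-4, 3), -9), -498), 2) = Pow(Add(Mul(-12, -9), -498), 2) = Pow(Add(108, -498), 2) = Pow(-390, 2) = 152100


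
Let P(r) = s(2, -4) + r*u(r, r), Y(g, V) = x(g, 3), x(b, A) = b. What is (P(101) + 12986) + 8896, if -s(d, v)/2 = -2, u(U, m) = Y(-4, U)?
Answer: 21482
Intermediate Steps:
Y(g, V) = g
u(U, m) = -4
s(d, v) = 4 (s(d, v) = -2*(-2) = 4)
P(r) = 4 - 4*r (P(r) = 4 + r*(-4) = 4 - 4*r)
(P(101) + 12986) + 8896 = ((4 - 4*101) + 12986) + 8896 = ((4 - 404) + 12986) + 8896 = (-400 + 12986) + 8896 = 12586 + 8896 = 21482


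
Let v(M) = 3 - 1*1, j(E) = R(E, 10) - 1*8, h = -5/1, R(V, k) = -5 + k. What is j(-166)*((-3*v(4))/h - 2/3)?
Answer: -8/5 ≈ -1.6000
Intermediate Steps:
h = -5 (h = -5*1 = -5)
j(E) = -3 (j(E) = (-5 + 10) - 1*8 = 5 - 8 = -3)
v(M) = 2 (v(M) = 3 - 1 = 2)
j(-166)*((-3*v(4))/h - 2/3) = -3*(-3*2/(-5) - 2/3) = -3*(-6*(-⅕) - 2*⅓) = -3*(6/5 - ⅔) = -3*8/15 = -8/5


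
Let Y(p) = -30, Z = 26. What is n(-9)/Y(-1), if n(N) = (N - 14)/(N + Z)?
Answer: 23/510 ≈ 0.045098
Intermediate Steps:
n(N) = (-14 + N)/(26 + N) (n(N) = (N - 14)/(N + 26) = (-14 + N)/(26 + N))
n(-9)/Y(-1) = ((-14 - 9)/(26 - 9))/(-30) = (-23/17)*(-1/30) = ((1/17)*(-23))*(-1/30) = -23/17*(-1/30) = 23/510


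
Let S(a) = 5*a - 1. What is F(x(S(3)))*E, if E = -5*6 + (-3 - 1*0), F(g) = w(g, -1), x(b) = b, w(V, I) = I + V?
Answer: -429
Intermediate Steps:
S(a) = -1 + 5*a
F(g) = -1 + g
E = -33 (E = -30 + (-3 + 0) = -30 - 3 = -33)
F(x(S(3)))*E = (-1 + (-1 + 5*3))*(-33) = (-1 + (-1 + 15))*(-33) = (-1 + 14)*(-33) = 13*(-33) = -429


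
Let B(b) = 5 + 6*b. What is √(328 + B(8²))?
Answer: √717 ≈ 26.777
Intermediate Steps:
√(328 + B(8²)) = √(328 + (5 + 6*8²)) = √(328 + (5 + 6*64)) = √(328 + (5 + 384)) = √(328 + 389) = √717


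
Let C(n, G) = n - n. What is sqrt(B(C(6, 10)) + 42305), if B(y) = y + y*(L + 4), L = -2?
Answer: sqrt(42305) ≈ 205.68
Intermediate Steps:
C(n, G) = 0
B(y) = 3*y (B(y) = y + y*(-2 + 4) = y + y*2 = y + 2*y = 3*y)
sqrt(B(C(6, 10)) + 42305) = sqrt(3*0 + 42305) = sqrt(0 + 42305) = sqrt(42305)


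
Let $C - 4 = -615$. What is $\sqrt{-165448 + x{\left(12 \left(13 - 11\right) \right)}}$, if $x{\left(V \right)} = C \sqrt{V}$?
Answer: $\sqrt{-165448 - 1222 \sqrt{6}} \approx 410.42 i$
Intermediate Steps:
$C = -611$ ($C = 4 - 615 = -611$)
$x{\left(V \right)} = - 611 \sqrt{V}$
$\sqrt{-165448 + x{\left(12 \left(13 - 11\right) \right)}} = \sqrt{-165448 - 611 \sqrt{12 \left(13 - 11\right)}} = \sqrt{-165448 - 611 \sqrt{12 \cdot 2}} = \sqrt{-165448 - 611 \sqrt{24}} = \sqrt{-165448 - 611 \cdot 2 \sqrt{6}} = \sqrt{-165448 - 1222 \sqrt{6}}$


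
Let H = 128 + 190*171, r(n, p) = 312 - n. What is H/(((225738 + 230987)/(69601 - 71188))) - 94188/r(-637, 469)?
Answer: -92142777234/433432025 ≈ -212.59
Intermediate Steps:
H = 32618 (H = 128 + 32490 = 32618)
H/(((225738 + 230987)/(69601 - 71188))) - 94188/r(-637, 469) = 32618/(((225738 + 230987)/(69601 - 71188))) - 94188/(312 - 1*(-637)) = 32618/((456725/(-1587))) - 94188/(312 + 637) = 32618/((456725*(-1/1587))) - 94188/949 = 32618/(-456725/1587) - 94188*1/949 = 32618*(-1587/456725) - 94188/949 = -51764766/456725 - 94188/949 = -92142777234/433432025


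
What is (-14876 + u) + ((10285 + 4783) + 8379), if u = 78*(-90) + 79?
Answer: 1630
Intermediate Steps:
u = -6941 (u = -7020 + 79 = -6941)
(-14876 + u) + ((10285 + 4783) + 8379) = (-14876 - 6941) + ((10285 + 4783) + 8379) = -21817 + (15068 + 8379) = -21817 + 23447 = 1630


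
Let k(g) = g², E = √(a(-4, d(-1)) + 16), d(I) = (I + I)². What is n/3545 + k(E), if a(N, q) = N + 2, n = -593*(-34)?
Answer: 69792/3545 ≈ 19.687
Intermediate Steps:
n = 20162
d(I) = 4*I² (d(I) = (2*I)² = 4*I²)
a(N, q) = 2 + N
E = √14 (E = √((2 - 4) + 16) = √(-2 + 16) = √14 ≈ 3.7417)
n/3545 + k(E) = 20162/3545 + (√14)² = 20162*(1/3545) + 14 = 20162/3545 + 14 = 69792/3545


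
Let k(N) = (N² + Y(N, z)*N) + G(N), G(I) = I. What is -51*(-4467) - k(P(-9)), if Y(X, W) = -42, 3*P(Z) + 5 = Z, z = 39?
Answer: 2048435/9 ≈ 2.2760e+5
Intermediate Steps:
P(Z) = -5/3 + Z/3
k(N) = N² - 41*N (k(N) = (N² - 42*N) + N = N² - 41*N)
-51*(-4467) - k(P(-9)) = -51*(-4467) - (-5/3 + (⅓)*(-9))*(-41 + (-5/3 + (⅓)*(-9))) = 227817 - (-5/3 - 3)*(-41 + (-5/3 - 3)) = 227817 - (-14)*(-41 - 14/3)/3 = 227817 - (-14)*(-137)/(3*3) = 227817 - 1*1918/9 = 227817 - 1918/9 = 2048435/9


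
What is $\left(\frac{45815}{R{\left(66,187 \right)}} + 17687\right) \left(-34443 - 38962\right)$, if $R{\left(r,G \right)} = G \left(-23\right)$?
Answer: $- \frac{29843243180}{23} \approx -1.2975 \cdot 10^{9}$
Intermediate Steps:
$R{\left(r,G \right)} = - 23 G$
$\left(\frac{45815}{R{\left(66,187 \right)}} + 17687\right) \left(-34443 - 38962\right) = \left(\frac{45815}{\left(-23\right) 187} + 17687\right) \left(-34443 - 38962\right) = \left(\frac{45815}{-4301} + 17687\right) \left(-73405\right) = \left(45815 \left(- \frac{1}{4301}\right) + 17687\right) \left(-73405\right) = \left(- \frac{245}{23} + 17687\right) \left(-73405\right) = \frac{406556}{23} \left(-73405\right) = - \frac{29843243180}{23}$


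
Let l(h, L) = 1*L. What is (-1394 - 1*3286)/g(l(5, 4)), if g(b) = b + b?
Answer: -585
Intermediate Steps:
l(h, L) = L
g(b) = 2*b
(-1394 - 1*3286)/g(l(5, 4)) = (-1394 - 1*3286)/((2*4)) = (-1394 - 3286)/8 = -4680*1/8 = -585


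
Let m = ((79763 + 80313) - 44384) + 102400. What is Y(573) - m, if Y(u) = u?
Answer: -217519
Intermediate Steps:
m = 218092 (m = (160076 - 44384) + 102400 = 115692 + 102400 = 218092)
Y(573) - m = 573 - 1*218092 = 573 - 218092 = -217519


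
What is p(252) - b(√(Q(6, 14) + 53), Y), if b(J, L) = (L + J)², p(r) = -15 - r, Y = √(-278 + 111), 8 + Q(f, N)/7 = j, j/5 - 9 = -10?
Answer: -62 + 2*√6346 ≈ 97.324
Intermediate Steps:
j = -5 (j = 45 + 5*(-10) = 45 - 50 = -5)
Q(f, N) = -91 (Q(f, N) = -56 + 7*(-5) = -56 - 35 = -91)
Y = I*√167 (Y = √(-167) = I*√167 ≈ 12.923*I)
b(J, L) = (J + L)²
p(252) - b(√(Q(6, 14) + 53), Y) = (-15 - 1*252) - (√(-91 + 53) + I*√167)² = (-15 - 252) - (√(-38) + I*√167)² = -267 - (I*√38 + I*√167)²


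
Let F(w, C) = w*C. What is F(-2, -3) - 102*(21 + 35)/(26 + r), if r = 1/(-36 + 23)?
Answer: -72234/337 ≈ -214.34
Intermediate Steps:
r = -1/13 (r = 1/(-13) = -1/13 ≈ -0.076923)
F(w, C) = C*w
F(-2, -3) - 102*(21 + 35)/(26 + r) = -3*(-2) - 102*(21 + 35)/(26 - 1/13) = 6 - 5712/337/13 = 6 - 5712*13/337 = 6 - 102*728/337 = 6 - 74256/337 = -72234/337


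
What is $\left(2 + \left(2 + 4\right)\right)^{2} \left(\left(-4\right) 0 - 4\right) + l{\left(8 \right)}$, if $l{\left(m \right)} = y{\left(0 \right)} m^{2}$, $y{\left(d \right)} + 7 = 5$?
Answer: $-384$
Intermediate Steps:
$y{\left(d \right)} = -2$ ($y{\left(d \right)} = -7 + 5 = -2$)
$l{\left(m \right)} = - 2 m^{2}$
$\left(2 + \left(2 + 4\right)\right)^{2} \left(\left(-4\right) 0 - 4\right) + l{\left(8 \right)} = \left(2 + \left(2 + 4\right)\right)^{2} \left(\left(-4\right) 0 - 4\right) - 2 \cdot 8^{2} = \left(2 + 6\right)^{2} \left(0 - 4\right) - 128 = 8^{2} \left(-4\right) - 128 = 64 \left(-4\right) - 128 = -256 - 128 = -384$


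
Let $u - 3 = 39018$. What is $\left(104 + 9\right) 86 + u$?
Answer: $48739$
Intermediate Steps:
$u = 39021$ ($u = 3 + 39018 = 39021$)
$\left(104 + 9\right) 86 + u = \left(104 + 9\right) 86 + 39021 = 113 \cdot 86 + 39021 = 9718 + 39021 = 48739$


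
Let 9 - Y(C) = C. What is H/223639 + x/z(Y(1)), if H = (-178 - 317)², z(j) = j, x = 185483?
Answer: 41483192837/1789112 ≈ 23186.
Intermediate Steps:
Y(C) = 9 - C
H = 245025 (H = (-495)² = 245025)
H/223639 + x/z(Y(1)) = 245025/223639 + 185483/(9 - 1*1) = 245025*(1/223639) + 185483/(9 - 1) = 245025/223639 + 185483/8 = 41483192837/1789112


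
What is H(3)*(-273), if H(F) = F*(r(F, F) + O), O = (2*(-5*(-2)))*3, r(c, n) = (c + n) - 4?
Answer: -50778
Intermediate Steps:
r(c, n) = -4 + c + n
O = 60 (O = (2*10)*3 = 20*3 = 60)
H(F) = F*(56 + 2*F) (H(F) = F*((-4 + F + F) + 60) = F*((-4 + 2*F) + 60) = F*(56 + 2*F))
H(3)*(-273) = (2*3*(28 + 3))*(-273) = (2*3*31)*(-273) = 186*(-273) = -50778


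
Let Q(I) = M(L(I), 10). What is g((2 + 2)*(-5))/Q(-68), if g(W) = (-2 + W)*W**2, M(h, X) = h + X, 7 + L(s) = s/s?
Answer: -2200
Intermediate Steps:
L(s) = -6 (L(s) = -7 + s/s = -7 + 1 = -6)
M(h, X) = X + h
g(W) = W**2*(-2 + W)
Q(I) = 4 (Q(I) = 10 - 6 = 4)
g((2 + 2)*(-5))/Q(-68) = (((2 + 2)*(-5))**2*(-2 + (2 + 2)*(-5)))/4 = ((4*(-5))**2*(-2 + 4*(-5)))*(1/4) = ((-20)**2*(-2 - 20))*(1/4) = (400*(-22))*(1/4) = -8800*1/4 = -2200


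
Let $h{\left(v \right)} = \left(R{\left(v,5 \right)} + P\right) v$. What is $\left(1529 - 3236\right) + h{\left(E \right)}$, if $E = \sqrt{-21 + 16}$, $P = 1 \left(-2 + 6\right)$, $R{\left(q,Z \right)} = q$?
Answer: $-1712 + 4 i \sqrt{5} \approx -1712.0 + 8.9443 i$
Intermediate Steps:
$P = 4$ ($P = 1 \cdot 4 = 4$)
$E = i \sqrt{5}$ ($E = \sqrt{-5} = i \sqrt{5} \approx 2.2361 i$)
$h{\left(v \right)} = v \left(4 + v\right)$ ($h{\left(v \right)} = \left(v + 4\right) v = \left(4 + v\right) v = v \left(4 + v\right)$)
$\left(1529 - 3236\right) + h{\left(E \right)} = \left(1529 - 3236\right) + i \sqrt{5} \left(4 + i \sqrt{5}\right) = -1707 + i \sqrt{5} \left(4 + i \sqrt{5}\right)$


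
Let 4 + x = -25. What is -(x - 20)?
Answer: 49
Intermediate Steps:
x = -29 (x = -4 - 25 = -29)
-(x - 20) = -(-29 - 20) = -1*(-49) = 49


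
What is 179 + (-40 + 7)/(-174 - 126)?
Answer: 17911/100 ≈ 179.11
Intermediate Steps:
179 + (-40 + 7)/(-174 - 126) = 179 - 33/(-300) = 179 - 33*(-1/300) = 179 + 11/100 = 17911/100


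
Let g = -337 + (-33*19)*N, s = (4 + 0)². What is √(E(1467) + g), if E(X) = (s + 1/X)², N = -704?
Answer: 2*√237443757262/1467 ≈ 664.32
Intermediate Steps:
s = 16 (s = 4² = 16)
E(X) = (16 + 1/X)²
g = 441071 (g = -337 - 33*19*(-704) = -337 - 627*(-704) = -337 + 441408 = 441071)
√(E(1467) + g) = √((1 + 16*1467)²/1467² + 441071) = √((1 + 23472)²/2152089 + 441071) = √((1/2152089)*23473² + 441071) = √((1/2152089)*550981729 + 441071) = √(550981729/2152089 + 441071) = √(949775029048/2152089) = 2*√237443757262/1467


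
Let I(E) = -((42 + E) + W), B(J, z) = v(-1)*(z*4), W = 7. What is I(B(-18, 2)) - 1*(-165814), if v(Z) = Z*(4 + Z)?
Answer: 165789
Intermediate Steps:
B(J, z) = -12*z (B(J, z) = (-(4 - 1))*(z*4) = (-1*3)*(4*z) = -12*z)
I(E) = -49 - E (I(E) = -((42 + E) + 7) = -(49 + E) = -49 - E)
I(B(-18, 2)) - 1*(-165814) = (-49 - (-12)*2) - 1*(-165814) = (-49 - 1*(-24)) + 165814 = (-49 + 24) + 165814 = -25 + 165814 = 165789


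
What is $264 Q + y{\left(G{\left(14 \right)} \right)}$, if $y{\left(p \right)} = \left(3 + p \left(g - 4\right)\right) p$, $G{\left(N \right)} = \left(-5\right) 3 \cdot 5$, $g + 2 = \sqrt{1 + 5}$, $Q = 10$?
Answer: $-31335 + 5625 \sqrt{6} \approx -17557.0$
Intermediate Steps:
$g = -2 + \sqrt{6}$ ($g = -2 + \sqrt{1 + 5} = -2 + \sqrt{6} \approx 0.44949$)
$G{\left(N \right)} = -75$ ($G{\left(N \right)} = \left(-15\right) 5 = -75$)
$y{\left(p \right)} = p \left(3 + p \left(-6 + \sqrt{6}\right)\right)$ ($y{\left(p \right)} = \left(3 + p \left(\left(-2 + \sqrt{6}\right) - 4\right)\right) p = \left(3 + p \left(-6 + \sqrt{6}\right)\right) p = p \left(3 + p \left(-6 + \sqrt{6}\right)\right)$)
$264 Q + y{\left(G{\left(14 \right)} \right)} = 264 \cdot 10 - 75 \left(3 - -450 - 75 \sqrt{6}\right) = 2640 - 75 \left(3 + 450 - 75 \sqrt{6}\right) = 2640 - 75 \left(453 - 75 \sqrt{6}\right) = 2640 - \left(33975 - 5625 \sqrt{6}\right) = -31335 + 5625 \sqrt{6}$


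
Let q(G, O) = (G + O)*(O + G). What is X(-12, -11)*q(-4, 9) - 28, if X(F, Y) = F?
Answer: -328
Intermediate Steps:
q(G, O) = (G + O)**2 (q(G, O) = (G + O)*(G + O) = (G + O)**2)
X(-12, -11)*q(-4, 9) - 28 = -12*(-4 + 9)**2 - 28 = -12*5**2 - 28 = -12*25 - 28 = -300 - 28 = -328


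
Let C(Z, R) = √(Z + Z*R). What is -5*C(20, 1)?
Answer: -10*√10 ≈ -31.623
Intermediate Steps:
C(Z, R) = √(Z + R*Z)
-5*C(20, 1) = -5*2*√5*√(1 + 1) = -5*2*√10 = -10*√10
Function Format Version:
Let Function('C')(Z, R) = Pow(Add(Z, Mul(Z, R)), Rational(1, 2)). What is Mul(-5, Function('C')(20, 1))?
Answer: Mul(-10, Pow(10, Rational(1, 2))) ≈ -31.623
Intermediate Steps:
Function('C')(Z, R) = Pow(Add(Z, Mul(R, Z)), Rational(1, 2))
Mul(-5, Function('C')(20, 1)) = Mul(-5, Pow(Mul(20, Add(1, 1)), Rational(1, 2))) = Mul(-5, Pow(Mul(20, 2), Rational(1, 2))) = Mul(-5, Pow(40, Rational(1, 2))) = Mul(-5, Mul(2, Pow(10, Rational(1, 2)))) = Mul(-10, Pow(10, Rational(1, 2)))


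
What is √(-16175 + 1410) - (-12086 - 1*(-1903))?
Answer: 10183 + I*√14765 ≈ 10183.0 + 121.51*I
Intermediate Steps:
√(-16175 + 1410) - (-12086 - 1*(-1903)) = √(-14765) - (-12086 + 1903) = I*√14765 - 1*(-10183) = I*√14765 + 10183 = 10183 + I*√14765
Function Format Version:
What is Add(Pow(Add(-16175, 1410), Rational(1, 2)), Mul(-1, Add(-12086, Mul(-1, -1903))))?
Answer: Add(10183, Mul(I, Pow(14765, Rational(1, 2)))) ≈ Add(10183., Mul(121.51, I))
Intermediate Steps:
Add(Pow(Add(-16175, 1410), Rational(1, 2)), Mul(-1, Add(-12086, Mul(-1, -1903)))) = Add(Pow(-14765, Rational(1, 2)), Mul(-1, Add(-12086, 1903))) = Add(Mul(I, Pow(14765, Rational(1, 2))), Mul(-1, -10183)) = Add(Mul(I, Pow(14765, Rational(1, 2))), 10183) = Add(10183, Mul(I, Pow(14765, Rational(1, 2))))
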